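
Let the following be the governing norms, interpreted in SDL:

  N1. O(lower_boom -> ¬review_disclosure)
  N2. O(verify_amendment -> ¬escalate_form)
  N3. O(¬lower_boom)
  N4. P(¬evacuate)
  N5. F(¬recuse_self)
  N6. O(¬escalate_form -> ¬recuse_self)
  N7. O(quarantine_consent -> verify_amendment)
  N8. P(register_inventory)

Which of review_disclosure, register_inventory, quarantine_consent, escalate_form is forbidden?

F(¬recuse_self) at premise 5 means O(recuse_self).
The contrapositive of premise 6 (O(¬escalate_form -> ¬recuse_self)) is O(recuse_self -> escalate_form), and O(recuse_self) is already established, so O(escalate_form).
The contrapositive of premise 2 (O(verify_amendment -> ¬escalate_form)) is O(escalate_form -> ¬verify_amendment), and O(escalate_form) is already established, so O(¬verify_amendment).
Premise 7 is O(quarantine_consent -> verify_amendment); contrapositively O(¬verify_amendment -> ¬quarantine_consent). Since O(¬verify_amendment) holds, K gives O(¬quarantine_consent).
So O(¬quarantine_consent) holds, i.e. quarantine_consent is forbidden. None of the other listed options is forbidden under the premises.

quarantine_consent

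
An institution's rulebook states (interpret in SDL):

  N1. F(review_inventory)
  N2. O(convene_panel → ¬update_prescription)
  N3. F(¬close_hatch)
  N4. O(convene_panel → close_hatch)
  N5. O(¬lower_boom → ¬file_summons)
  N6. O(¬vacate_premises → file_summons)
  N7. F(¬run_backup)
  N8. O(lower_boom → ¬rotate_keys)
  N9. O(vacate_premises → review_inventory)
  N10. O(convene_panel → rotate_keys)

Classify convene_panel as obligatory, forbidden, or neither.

Forbidden

F(review_inventory) at premise 1 means O(¬review_inventory).
Premise 9 is O(vacate_premises → review_inventory); contrapositively O(¬review_inventory → ¬vacate_premises). Since O(¬review_inventory) holds, K gives O(¬vacate_premises).
With premise 6, O(¬vacate_premises → file_summons), the K-axiom yields O(file_summons).
Premise 5, O(¬lower_boom → ¬file_summons), contraposes to O(file_summons → lower_boom); with O(file_summons) we get O(lower_boom).
With premise 8, O(lower_boom → ¬rotate_keys), the K-axiom yields O(¬rotate_keys).
The contrapositive of premise 10 (O(convene_panel → rotate_keys)) is O(¬rotate_keys → ¬convene_panel), and O(¬rotate_keys) is already established, so O(¬convene_panel).
Premises 2, 3, 4, 7 do not contribute to this derivation.
Thus O(¬convene_panel), which is F(convene_panel): convene_panel is forbidden.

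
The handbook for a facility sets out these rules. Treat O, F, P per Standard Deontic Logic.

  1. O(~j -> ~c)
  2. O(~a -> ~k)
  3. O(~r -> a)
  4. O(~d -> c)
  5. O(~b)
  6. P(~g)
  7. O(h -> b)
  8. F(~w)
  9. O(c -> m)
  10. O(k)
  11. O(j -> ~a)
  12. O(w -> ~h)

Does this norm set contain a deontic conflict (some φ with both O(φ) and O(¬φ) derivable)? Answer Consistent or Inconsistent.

Premise 7 is O(h -> b), but O(h) is not derivable from the premises, so it does not yield O(b).
So O(b) is not derivable, and the apparent clash with O(~b) does not arise.
A world satisfying every obligation exists (e.g. a=true, b=false, c=false, d=true, g=false, h=false, j=false, k=true, m=false, r=false, w=true); no atom is both obligatory and forbidden, so the set is consistent.

Consistent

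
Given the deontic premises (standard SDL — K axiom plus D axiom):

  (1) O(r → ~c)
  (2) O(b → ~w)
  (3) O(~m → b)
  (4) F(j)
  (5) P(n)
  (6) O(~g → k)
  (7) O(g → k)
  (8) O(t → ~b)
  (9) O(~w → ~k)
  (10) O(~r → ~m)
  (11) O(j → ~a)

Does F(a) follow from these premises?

No

Premise 11 is O(j → ~a), but O(j) is not derivable from the premises, so it does not yield O(~a).
No other premise forces O(~a). An ideal world satisfying every premise can still have a true, so F(a) is not derivable.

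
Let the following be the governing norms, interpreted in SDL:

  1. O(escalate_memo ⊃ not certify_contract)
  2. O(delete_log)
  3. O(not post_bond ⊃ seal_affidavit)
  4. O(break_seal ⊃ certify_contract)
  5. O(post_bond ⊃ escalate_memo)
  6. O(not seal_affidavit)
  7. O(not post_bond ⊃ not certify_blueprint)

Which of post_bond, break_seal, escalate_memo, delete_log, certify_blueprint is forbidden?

break_seal

Premise 6 gives O(not seal_affidavit).
Premise 3 is O(not post_bond ⊃ seal_affidavit); contrapositively O(not seal_affidavit ⊃ post_bond). Since O(not seal_affidavit) holds, K gives O(post_bond).
Premise 5 is O(post_bond ⊃ escalate_memo); since O(post_bond), deontic closure gives O(escalate_memo).
Premise 1 is O(escalate_memo ⊃ not certify_contract); since O(escalate_memo), deontic closure gives O(not certify_contract).
Premise 4, O(break_seal ⊃ certify_contract), contraposes to O(not certify_contract ⊃ not break_seal); with O(not certify_contract) we get O(not break_seal).
So O(not break_seal) holds, i.e. break_seal is forbidden. None of the other listed options is forbidden under the premises.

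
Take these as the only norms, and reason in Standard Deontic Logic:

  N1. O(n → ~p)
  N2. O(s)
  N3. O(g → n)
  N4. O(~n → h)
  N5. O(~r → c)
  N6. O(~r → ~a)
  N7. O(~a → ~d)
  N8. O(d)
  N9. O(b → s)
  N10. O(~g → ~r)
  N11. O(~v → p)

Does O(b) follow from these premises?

Premise 9 is O(b → s); even if O(s) held, inferring O(b) would be affirming the consequent — invalid.
No other premise forces O(b). An ideal world satisfying every premise can still have b false, so O(b) is not derivable.

No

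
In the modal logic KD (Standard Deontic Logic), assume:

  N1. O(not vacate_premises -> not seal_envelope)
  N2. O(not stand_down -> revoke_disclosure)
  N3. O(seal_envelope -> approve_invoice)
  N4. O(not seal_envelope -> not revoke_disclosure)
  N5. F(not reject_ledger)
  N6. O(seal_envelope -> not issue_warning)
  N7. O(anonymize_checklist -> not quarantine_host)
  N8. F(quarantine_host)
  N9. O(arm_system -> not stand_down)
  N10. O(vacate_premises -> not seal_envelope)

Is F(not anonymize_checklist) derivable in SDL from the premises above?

Premise 7 is O(anonymize_checklist -> not quarantine_host); even if O(not quarantine_host) held, inferring O(anonymize_checklist) would be affirming the consequent — invalid.
No other premise forces O(anonymize_checklist). An ideal world satisfying every premise can still have not anonymize_checklist true, so F(not anonymize_checklist) is not derivable.

No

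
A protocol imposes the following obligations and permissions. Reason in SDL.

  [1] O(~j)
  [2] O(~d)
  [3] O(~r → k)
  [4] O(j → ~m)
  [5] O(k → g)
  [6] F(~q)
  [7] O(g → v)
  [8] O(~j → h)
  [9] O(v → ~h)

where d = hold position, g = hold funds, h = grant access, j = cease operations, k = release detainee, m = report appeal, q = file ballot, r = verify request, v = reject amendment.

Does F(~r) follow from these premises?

Premise 1 states O(~j) outright.
Applying K to premise 8 (O(~j → h)) and O(~j) yields O(h).
Premise 9 is O(v → ~h); contrapositively O(h → ~v). Since O(h) holds, K gives O(~v).
The contrapositive of premise 7 (O(g → v)) is O(~v → ~g), and O(~v) is already established, so O(~g).
Premise 5, O(k → g), contraposes to O(~g → ~k); with O(~g) we get O(~k).
Premise 3, O(~r → k), contraposes to O(~k → r); with O(~k) we get O(r).
Premises 2, 4, 6 do not contribute to this derivation.
So O(r) holds, i.e. F(~r). The claim follows.

Yes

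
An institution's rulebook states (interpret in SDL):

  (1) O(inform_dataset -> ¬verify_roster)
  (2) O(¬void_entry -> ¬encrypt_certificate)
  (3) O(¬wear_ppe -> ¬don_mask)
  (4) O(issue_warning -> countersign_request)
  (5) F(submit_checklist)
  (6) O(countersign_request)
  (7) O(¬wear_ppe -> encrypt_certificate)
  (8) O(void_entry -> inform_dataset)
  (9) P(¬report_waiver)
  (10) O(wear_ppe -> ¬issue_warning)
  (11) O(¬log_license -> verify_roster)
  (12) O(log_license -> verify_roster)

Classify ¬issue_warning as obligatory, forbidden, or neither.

Obligatory

By case analysis on log_license: premise 12 gives O(log_license -> verify_roster) and premise 11 gives O(¬log_license -> verify_roster), so O(verify_roster) either way.
Premise 1 is O(inform_dataset -> ¬verify_roster); contrapositively O(verify_roster -> ¬inform_dataset). Since O(verify_roster) holds, K gives O(¬inform_dataset).
The contrapositive of premise 8 (O(void_entry -> inform_dataset)) is O(¬inform_dataset -> ¬void_entry), and O(¬inform_dataset) is already established, so O(¬void_entry).
With premise 2, O(¬void_entry -> ¬encrypt_certificate), the K-axiom yields O(¬encrypt_certificate).
Premise 7, O(¬wear_ppe -> encrypt_certificate), contraposes to O(¬encrypt_certificate -> wear_ppe); with O(¬encrypt_certificate) we get O(wear_ppe).
Applying K to premise 10 (O(wear_ppe -> ¬issue_warning)) and O(wear_ppe) yields O(¬issue_warning).
Premises 3, 4, 5, 6, 9 do not contribute to this derivation.
Hence ¬issue_warning is obligatory.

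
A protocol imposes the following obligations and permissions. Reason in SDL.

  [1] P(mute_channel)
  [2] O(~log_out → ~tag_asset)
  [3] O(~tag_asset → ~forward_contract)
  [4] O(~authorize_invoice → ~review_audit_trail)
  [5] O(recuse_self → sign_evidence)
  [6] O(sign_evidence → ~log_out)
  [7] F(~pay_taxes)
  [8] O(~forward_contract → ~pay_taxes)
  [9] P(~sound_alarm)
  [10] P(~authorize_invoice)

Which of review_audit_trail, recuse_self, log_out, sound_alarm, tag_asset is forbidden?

recuse_self

Premise 7 is F(~pay_taxes), i.e. O(pay_taxes).
Premise 8 is O(~forward_contract → ~pay_taxes); contrapositively O(pay_taxes → forward_contract). Since O(pay_taxes) holds, K gives O(forward_contract).
Premise 3 is O(~tag_asset → ~forward_contract); contrapositively O(forward_contract → tag_asset). Since O(forward_contract) holds, K gives O(tag_asset).
Premise 2 is O(~log_out → ~tag_asset); contrapositively O(tag_asset → log_out). Since O(tag_asset) holds, K gives O(log_out).
Premise 6 is O(sign_evidence → ~log_out); contrapositively O(log_out → ~sign_evidence). Since O(log_out) holds, K gives O(~sign_evidence).
Premise 5 is O(recuse_self → sign_evidence); contrapositively O(~sign_evidence → ~recuse_self). Since O(~sign_evidence) holds, K gives O(~recuse_self).
So O(~recuse_self) holds, i.e. recuse_self is forbidden. None of the other listed options is forbidden under the premises.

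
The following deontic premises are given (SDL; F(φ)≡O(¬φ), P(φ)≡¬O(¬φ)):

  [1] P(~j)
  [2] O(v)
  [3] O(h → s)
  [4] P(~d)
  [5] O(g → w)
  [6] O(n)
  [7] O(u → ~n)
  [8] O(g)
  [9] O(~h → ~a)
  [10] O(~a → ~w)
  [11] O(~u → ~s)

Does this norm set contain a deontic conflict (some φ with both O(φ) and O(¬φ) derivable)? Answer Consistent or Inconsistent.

Inconsistent

Premise 8 states O(g) outright.
Premise 5 is O(g → w); since O(g), deontic closure gives O(w).
The contrapositive of premise 10 (O(~a → ~w)) is O(w → a), and O(w) is already established, so O(a).
The contrapositive of premise 9 (O(~h → ~a)) is O(a → h), and O(a) is already established, so O(h).
Applying K to premise 3 (O(h → s)) and O(h) yields O(s).
Premise 11 is O(~u → ~s); contrapositively O(s → u). Since O(s) holds, K gives O(u).
Applying K to premise 7 (O(u → ~n)) and O(u) yields O(~n).
Yet premise 6 states O(n).
We now have both O(~n) and O(n) — n is simultaneously obligatory and forbidden, violating the D-axiom.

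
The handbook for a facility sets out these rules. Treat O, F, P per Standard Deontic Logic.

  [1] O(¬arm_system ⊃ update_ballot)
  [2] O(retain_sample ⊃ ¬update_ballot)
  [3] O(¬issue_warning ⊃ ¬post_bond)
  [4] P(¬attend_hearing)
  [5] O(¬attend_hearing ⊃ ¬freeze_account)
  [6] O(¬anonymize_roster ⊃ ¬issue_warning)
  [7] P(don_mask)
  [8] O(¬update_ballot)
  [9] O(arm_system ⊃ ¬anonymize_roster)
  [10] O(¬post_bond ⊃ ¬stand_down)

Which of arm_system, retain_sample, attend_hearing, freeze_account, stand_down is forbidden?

stand_down

From premise 8 we have O(¬update_ballot).
Premise 1, O(¬arm_system ⊃ update_ballot), contraposes to O(¬update_ballot ⊃ arm_system); with O(¬update_ballot) we get O(arm_system).
Premise 9 is O(arm_system ⊃ ¬anonymize_roster); since O(arm_system), deontic closure gives O(¬anonymize_roster).
With premise 6, O(¬anonymize_roster ⊃ ¬issue_warning), the K-axiom yields O(¬issue_warning).
With premise 3, O(¬issue_warning ⊃ ¬post_bond), the K-axiom yields O(¬post_bond).
From O(¬post_bond) and premise 10, O(¬post_bond ⊃ ¬stand_down), we obtain O(¬stand_down).
So O(¬stand_down) holds, i.e. stand_down is forbidden. None of the other listed options is forbidden under the premises.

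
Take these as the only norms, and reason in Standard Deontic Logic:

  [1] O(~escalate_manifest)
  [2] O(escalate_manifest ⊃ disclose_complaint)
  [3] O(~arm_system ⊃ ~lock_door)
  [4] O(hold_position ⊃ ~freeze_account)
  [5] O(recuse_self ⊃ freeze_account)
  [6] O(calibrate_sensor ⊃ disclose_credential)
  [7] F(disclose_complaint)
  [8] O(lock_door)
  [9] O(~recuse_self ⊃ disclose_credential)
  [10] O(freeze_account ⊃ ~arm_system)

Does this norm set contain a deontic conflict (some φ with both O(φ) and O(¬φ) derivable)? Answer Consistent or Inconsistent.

Consistent

Premise 2 is O(escalate_manifest ⊃ disclose_complaint), but O(escalate_manifest) is not derivable from the premises, so it does not yield O(disclose_complaint).
So O(disclose_complaint) is not derivable, and the apparent clash with O(~disclose_complaint) does not arise.
A world satisfying every obligation exists (e.g. arm_system=true, calibrate_sensor=false, disclose_complaint=false, disclose_credential=true, escalate_manifest=false, freeze_account=false, hold_position=false, lock_door=true, recuse_self=false); no atom is both obligatory and forbidden, so the set is consistent.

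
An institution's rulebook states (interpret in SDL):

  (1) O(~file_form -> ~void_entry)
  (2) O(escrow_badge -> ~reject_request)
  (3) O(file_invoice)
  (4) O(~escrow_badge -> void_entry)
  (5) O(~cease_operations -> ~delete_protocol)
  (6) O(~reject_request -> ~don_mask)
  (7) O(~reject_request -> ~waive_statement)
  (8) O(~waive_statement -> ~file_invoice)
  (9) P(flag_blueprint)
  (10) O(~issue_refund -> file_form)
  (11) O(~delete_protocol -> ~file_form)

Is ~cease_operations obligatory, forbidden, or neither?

Forbidden

From premise 3 we have O(file_invoice).
Premise 8 is O(~waive_statement -> ~file_invoice); contrapositively O(file_invoice -> waive_statement). Since O(file_invoice) holds, K gives O(waive_statement).
The contrapositive of premise 7 (O(~reject_request -> ~waive_statement)) is O(waive_statement -> reject_request), and O(waive_statement) is already established, so O(reject_request).
The contrapositive of premise 2 (O(escrow_badge -> ~reject_request)) is O(reject_request -> ~escrow_badge), and O(reject_request) is already established, so O(~escrow_badge).
From O(~escrow_badge) and premise 4, O(~escrow_badge -> void_entry), we obtain O(void_entry).
Premise 1 is O(~file_form -> ~void_entry); contrapositively O(void_entry -> file_form). Since O(void_entry) holds, K gives O(file_form).
Premise 11, O(~delete_protocol -> ~file_form), contraposes to O(file_form -> delete_protocol); with O(file_form) we get O(delete_protocol).
Premise 5 is O(~cease_operations -> ~delete_protocol); contrapositively O(delete_protocol -> cease_operations). Since O(delete_protocol) holds, K gives O(cease_operations).
Premises 6, 9, 10 do not contribute to this derivation.
Thus O(cease_operations), which is F(~cease_operations): ~cease_operations is forbidden.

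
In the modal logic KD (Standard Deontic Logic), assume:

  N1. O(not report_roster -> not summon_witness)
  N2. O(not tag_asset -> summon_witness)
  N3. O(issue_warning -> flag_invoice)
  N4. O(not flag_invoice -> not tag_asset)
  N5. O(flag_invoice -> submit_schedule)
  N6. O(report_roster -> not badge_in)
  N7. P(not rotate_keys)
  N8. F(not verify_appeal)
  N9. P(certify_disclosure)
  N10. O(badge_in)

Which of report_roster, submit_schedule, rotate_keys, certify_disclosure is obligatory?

submit_schedule

Premise 10 gives O(badge_in).
The contrapositive of premise 6 (O(report_roster -> not badge_in)) is O(badge_in -> not report_roster), and O(badge_in) is already established, so O(not report_roster).
From O(not report_roster) and premise 1, O(not report_roster -> not summon_witness), we obtain O(not summon_witness).
Premise 2 is O(not tag_asset -> summon_witness); contrapositively O(not summon_witness -> tag_asset). Since O(not summon_witness) holds, K gives O(tag_asset).
Premise 4, O(not flag_invoice -> not tag_asset), contraposes to O(tag_asset -> flag_invoice); with O(tag_asset) we get O(flag_invoice).
Premise 5 is O(flag_invoice -> submit_schedule); since O(flag_invoice), deontic closure gives O(submit_schedule).
So O(submit_schedule) holds — submit_schedule is obligatory. None of the other listed options is made obligatory by any chain of premises.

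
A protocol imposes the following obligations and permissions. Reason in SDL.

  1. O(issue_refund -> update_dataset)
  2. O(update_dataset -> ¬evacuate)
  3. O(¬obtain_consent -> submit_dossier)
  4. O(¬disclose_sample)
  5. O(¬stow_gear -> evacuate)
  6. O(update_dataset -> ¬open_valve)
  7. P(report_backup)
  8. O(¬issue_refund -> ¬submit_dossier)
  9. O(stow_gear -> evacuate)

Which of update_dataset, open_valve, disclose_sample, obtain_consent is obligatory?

By case analysis on stow_gear: premise 9 gives O(stow_gear -> evacuate) and premise 5 gives O(¬stow_gear -> evacuate), so O(evacuate) either way.
The contrapositive of premise 2 (O(update_dataset -> ¬evacuate)) is O(evacuate -> ¬update_dataset), and O(evacuate) is already established, so O(¬update_dataset).
Premise 1, O(issue_refund -> update_dataset), contraposes to O(¬update_dataset -> ¬issue_refund); with O(¬update_dataset) we get O(¬issue_refund).
Premise 8 is O(¬issue_refund -> ¬submit_dossier); since O(¬issue_refund), deontic closure gives O(¬submit_dossier).
Premise 3, O(¬obtain_consent -> submit_dossier), contraposes to O(¬submit_dossier -> obtain_consent); with O(¬submit_dossier) we get O(obtain_consent).
So O(obtain_consent) holds — obtain_consent is obligatory. None of the other listed options is made obligatory by any chain of premises.

obtain_consent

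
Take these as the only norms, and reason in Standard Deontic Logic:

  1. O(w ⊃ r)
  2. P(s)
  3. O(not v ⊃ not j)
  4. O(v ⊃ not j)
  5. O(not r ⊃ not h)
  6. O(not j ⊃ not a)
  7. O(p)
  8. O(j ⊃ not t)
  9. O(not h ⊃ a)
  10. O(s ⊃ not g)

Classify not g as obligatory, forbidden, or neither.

Premise 10 is O(s ⊃ not g), but O(s) is not derivable from the premises (the permission P(s) asserts only not O(not s), not O(s)), so it does not yield O(not g).
No premise or chain of K-axiom applications forces O(not g), and none forces O(g). So not g is neither obligatory nor forbidden under these norms.

Neither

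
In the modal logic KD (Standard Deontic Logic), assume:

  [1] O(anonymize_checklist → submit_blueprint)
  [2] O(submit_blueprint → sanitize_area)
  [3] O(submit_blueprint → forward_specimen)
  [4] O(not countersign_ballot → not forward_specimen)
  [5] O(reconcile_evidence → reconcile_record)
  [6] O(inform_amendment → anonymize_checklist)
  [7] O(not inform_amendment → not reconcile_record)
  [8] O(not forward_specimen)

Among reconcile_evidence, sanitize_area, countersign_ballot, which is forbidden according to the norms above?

From premise 8 we have O(not forward_specimen).
The contrapositive of premise 3 (O(submit_blueprint → forward_specimen)) is O(not forward_specimen → not submit_blueprint), and O(not forward_specimen) is already established, so O(not submit_blueprint).
Premise 1, O(anonymize_checklist → submit_blueprint), contraposes to O(not submit_blueprint → not anonymize_checklist); with O(not submit_blueprint) we get O(not anonymize_checklist).
Premise 6, O(inform_amendment → anonymize_checklist), contraposes to O(not anonymize_checklist → not inform_amendment); with O(not anonymize_checklist) we get O(not inform_amendment).
Premise 7 is O(not inform_amendment → not reconcile_record); since O(not inform_amendment), deontic closure gives O(not reconcile_record).
Premise 5, O(reconcile_evidence → reconcile_record), contraposes to O(not reconcile_record → not reconcile_evidence); with O(not reconcile_record) we get O(not reconcile_evidence).
So O(not reconcile_evidence) holds, i.e. reconcile_evidence is forbidden. None of the other listed options is forbidden under the premises.

reconcile_evidence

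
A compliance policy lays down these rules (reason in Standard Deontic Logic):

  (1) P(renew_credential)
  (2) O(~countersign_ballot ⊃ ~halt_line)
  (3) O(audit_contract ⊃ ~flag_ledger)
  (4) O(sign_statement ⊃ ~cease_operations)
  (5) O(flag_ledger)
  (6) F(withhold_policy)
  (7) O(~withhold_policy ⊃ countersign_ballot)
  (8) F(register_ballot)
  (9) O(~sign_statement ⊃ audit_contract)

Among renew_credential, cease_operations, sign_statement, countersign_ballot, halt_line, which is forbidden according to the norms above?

From premise 5 we have O(flag_ledger).
Premise 3 is O(audit_contract ⊃ ~flag_ledger); contrapositively O(flag_ledger ⊃ ~audit_contract). Since O(flag_ledger) holds, K gives O(~audit_contract).
The contrapositive of premise 9 (O(~sign_statement ⊃ audit_contract)) is O(~audit_contract ⊃ sign_statement), and O(~audit_contract) is already established, so O(sign_statement).
Applying K to premise 4 (O(sign_statement ⊃ ~cease_operations)) and O(sign_statement) yields O(~cease_operations).
So O(~cease_operations) holds, i.e. cease_operations is forbidden. None of the other listed options is forbidden under the premises.

cease_operations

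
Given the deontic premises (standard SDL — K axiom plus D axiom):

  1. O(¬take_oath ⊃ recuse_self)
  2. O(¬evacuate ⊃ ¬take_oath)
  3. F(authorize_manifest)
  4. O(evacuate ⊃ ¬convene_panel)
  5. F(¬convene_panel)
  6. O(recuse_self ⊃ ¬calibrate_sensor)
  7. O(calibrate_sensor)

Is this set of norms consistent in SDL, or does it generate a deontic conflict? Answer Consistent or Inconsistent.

Premise 7 gives O(calibrate_sensor).
The contrapositive of premise 6 (O(recuse_self ⊃ ¬calibrate_sensor)) is O(calibrate_sensor ⊃ ¬recuse_self), and O(calibrate_sensor) is already established, so O(¬recuse_self).
The contrapositive of premise 1 (O(¬take_oath ⊃ recuse_self)) is O(¬recuse_self ⊃ take_oath), and O(¬recuse_self) is already established, so O(take_oath).
Premise 2 is O(¬evacuate ⊃ ¬take_oath); contrapositively O(take_oath ⊃ evacuate). Since O(take_oath) holds, K gives O(evacuate).
With premise 4, O(evacuate ⊃ ¬convene_panel), the K-axiom yields O(¬convene_panel).
However, F(¬convene_panel) at premise 5 amounts to O(convene_panel).
We now have both O(¬convene_panel) and O(convene_panel) — convene_panel is simultaneously obligatory and forbidden, violating the D-axiom.

Inconsistent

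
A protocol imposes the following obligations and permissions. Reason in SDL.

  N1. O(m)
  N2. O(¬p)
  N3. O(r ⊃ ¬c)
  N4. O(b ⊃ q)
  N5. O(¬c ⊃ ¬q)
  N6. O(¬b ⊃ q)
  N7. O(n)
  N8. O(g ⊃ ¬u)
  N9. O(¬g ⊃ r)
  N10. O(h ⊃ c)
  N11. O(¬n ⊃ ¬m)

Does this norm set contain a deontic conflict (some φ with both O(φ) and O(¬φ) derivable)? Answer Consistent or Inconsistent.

Premise 11 is O(¬n ⊃ ¬m), but O(¬n) is not derivable from the premises, so it does not yield O(¬m).
So O(¬m) is not derivable, and the apparent clash with O(m) does not arise.
A world satisfying every obligation exists (e.g. b=false, c=true, g=true, h=false, m=true, n=true, p=false, q=true, r=false, u=false); no atom is both obligatory and forbidden, so the set is consistent.

Consistent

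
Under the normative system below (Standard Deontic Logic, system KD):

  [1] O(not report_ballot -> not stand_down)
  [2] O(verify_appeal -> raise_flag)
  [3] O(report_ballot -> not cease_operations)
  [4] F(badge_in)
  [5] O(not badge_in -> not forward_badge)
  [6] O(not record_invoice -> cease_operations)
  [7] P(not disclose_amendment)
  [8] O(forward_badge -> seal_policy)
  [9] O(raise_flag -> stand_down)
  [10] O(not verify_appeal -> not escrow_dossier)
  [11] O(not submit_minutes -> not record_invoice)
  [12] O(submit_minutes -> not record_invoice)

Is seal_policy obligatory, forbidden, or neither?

Neither

Premise 8 is O(forward_badge -> seal_policy), but O(forward_badge) is not derivable from the premises, so it does not yield O(seal_policy).
No premise or chain of K-axiom applications forces O(seal_policy), and none forces O(not seal_policy). So seal_policy is neither obligatory nor forbidden under these norms.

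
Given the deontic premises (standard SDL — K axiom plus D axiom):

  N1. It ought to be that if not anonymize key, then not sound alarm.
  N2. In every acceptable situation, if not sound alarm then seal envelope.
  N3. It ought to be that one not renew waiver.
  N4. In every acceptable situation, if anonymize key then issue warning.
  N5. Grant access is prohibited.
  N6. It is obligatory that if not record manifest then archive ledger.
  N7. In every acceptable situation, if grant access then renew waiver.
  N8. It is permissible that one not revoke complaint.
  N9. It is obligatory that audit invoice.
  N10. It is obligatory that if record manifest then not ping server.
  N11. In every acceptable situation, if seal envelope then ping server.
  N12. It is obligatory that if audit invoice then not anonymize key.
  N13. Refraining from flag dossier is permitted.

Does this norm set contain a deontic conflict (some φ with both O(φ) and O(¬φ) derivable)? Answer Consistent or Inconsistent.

Consistent

Premise 7 is O(grant_access → renew_waiver), but O(grant_access) is not derivable from the premises, so it does not yield O(renew_waiver).
So O(renew_waiver) is not derivable, and the apparent clash with O(¬renew_waiver) does not arise.
A world satisfying every obligation exists (e.g. anonymize_key=false, archive_ledger=true, audit_invoice=true, flag_dossier=false, grant_access=false, issue_warning=false, ping_server=true, record_manifest=false, renew_waiver=false, revoke_complaint=false, seal_envelope=true, sound_alarm=false); no atom is both obligatory and forbidden, so the set is consistent.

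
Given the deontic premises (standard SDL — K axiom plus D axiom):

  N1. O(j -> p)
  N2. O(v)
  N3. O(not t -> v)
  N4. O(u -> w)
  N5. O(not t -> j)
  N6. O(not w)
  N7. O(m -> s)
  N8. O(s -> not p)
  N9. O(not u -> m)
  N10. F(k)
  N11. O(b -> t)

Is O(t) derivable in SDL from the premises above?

Premise 6 gives O(not w).
Premise 4 is O(u -> w); contrapositively O(not w -> not u). Since O(not w) holds, K gives O(not u).
Applying K to premise 9 (O(not u -> m)) and O(not u) yields O(m).
Applying K to premise 7 (O(m -> s)) and O(m) yields O(s).
Applying K to premise 8 (O(s -> not p)) and O(s) yields O(not p).
The contrapositive of premise 1 (O(j -> p)) is O(not p -> not j), and O(not p) is already established, so O(not j).
Premise 5 is O(not t -> j); contrapositively O(not j -> t). Since O(not j) holds, K gives O(t).
Premises 2, 3, 10, 11 do not contribute to this derivation.
So O(t) follows.

Yes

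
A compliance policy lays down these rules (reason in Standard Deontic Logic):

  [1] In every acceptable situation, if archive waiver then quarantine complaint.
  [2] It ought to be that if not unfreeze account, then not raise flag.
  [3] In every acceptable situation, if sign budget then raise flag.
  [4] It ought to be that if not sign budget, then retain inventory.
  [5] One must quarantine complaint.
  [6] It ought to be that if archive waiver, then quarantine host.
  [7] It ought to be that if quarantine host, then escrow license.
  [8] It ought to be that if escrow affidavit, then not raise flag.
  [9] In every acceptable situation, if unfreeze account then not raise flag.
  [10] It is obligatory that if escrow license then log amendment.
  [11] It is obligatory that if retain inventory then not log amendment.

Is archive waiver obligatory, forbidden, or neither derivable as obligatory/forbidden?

By case analysis on ¬unfreeze_account: premise 2 gives O(¬unfreeze_account → ¬raise_flag) and premise 9 gives O(unfreeze_account → ¬raise_flag), so O(¬raise_flag) either way.
Premise 3 is O(sign_budget → raise_flag); contrapositively O(¬raise_flag → ¬sign_budget). Since O(¬raise_flag) holds, K gives O(¬sign_budget).
With premise 4, O(¬sign_budget → retain_inventory), the K-axiom yields O(retain_inventory).
From O(retain_inventory) and premise 11, O(retain_inventory → ¬log_amendment), we obtain O(¬log_amendment).
Premise 10, O(escrow_license → log_amendment), contraposes to O(¬log_amendment → ¬escrow_license); with O(¬log_amendment) we get O(¬escrow_license).
The contrapositive of premise 7 (O(quarantine_host → escrow_license)) is O(¬escrow_license → ¬quarantine_host), and O(¬escrow_license) is already established, so O(¬quarantine_host).
Premise 6 is O(archive_waiver → quarantine_host); contrapositively O(¬quarantine_host → ¬archive_waiver). Since O(¬quarantine_host) holds, K gives O(¬archive_waiver).
Premises 1, 5, 8 do not contribute to this derivation.
Thus O(¬archive_waiver), which is F(archive_waiver): archive_waiver is forbidden.

Forbidden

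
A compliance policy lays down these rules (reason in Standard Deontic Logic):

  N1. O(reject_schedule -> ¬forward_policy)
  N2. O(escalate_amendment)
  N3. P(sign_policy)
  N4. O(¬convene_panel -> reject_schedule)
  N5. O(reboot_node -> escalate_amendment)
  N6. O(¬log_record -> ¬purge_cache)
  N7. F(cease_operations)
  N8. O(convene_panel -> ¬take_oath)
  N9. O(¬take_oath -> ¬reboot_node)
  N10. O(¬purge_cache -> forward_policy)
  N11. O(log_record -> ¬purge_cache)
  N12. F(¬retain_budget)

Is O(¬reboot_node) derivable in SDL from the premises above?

Premises 6 and 11 are O(¬log_record -> ¬purge_cache) and O(log_record -> ¬purge_cache); every ideal world satisfies ¬log_record or log_record, so in either case ¬purge_cache holds — hence O(¬purge_cache).
From O(¬purge_cache) and premise 10, O(¬purge_cache -> forward_policy), we obtain O(forward_policy).
The contrapositive of premise 1 (O(reject_schedule -> ¬forward_policy)) is O(forward_policy -> ¬reject_schedule), and O(forward_policy) is already established, so O(¬reject_schedule).
Premise 4 is O(¬convene_panel -> reject_schedule); contrapositively O(¬reject_schedule -> convene_panel). Since O(¬reject_schedule) holds, K gives O(convene_panel).
With premise 8, O(convene_panel -> ¬take_oath), the K-axiom yields O(¬take_oath).
Premise 9 is O(¬take_oath -> ¬reboot_node); since O(¬take_oath), deontic closure gives O(¬reboot_node).
Premises 2, 3, 5, 7, 12 do not contribute to this derivation.
So O(¬reboot_node) follows.

Yes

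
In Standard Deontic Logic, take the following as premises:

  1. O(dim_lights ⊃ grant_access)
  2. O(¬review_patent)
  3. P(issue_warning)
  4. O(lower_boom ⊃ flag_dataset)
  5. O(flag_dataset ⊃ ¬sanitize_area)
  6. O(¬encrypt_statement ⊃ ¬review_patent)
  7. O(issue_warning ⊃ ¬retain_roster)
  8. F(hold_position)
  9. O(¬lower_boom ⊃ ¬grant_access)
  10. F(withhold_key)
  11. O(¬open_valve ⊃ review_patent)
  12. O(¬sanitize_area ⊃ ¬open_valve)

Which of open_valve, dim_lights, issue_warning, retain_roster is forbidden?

From premise 2 we have O(¬review_patent).
Premise 11 is O(¬open_valve ⊃ review_patent); contrapositively O(¬review_patent ⊃ open_valve). Since O(¬review_patent) holds, K gives O(open_valve).
Premise 12 is O(¬sanitize_area ⊃ ¬open_valve); contrapositively O(open_valve ⊃ sanitize_area). Since O(open_valve) holds, K gives O(sanitize_area).
Premise 5 is O(flag_dataset ⊃ ¬sanitize_area); contrapositively O(sanitize_area ⊃ ¬flag_dataset). Since O(sanitize_area) holds, K gives O(¬flag_dataset).
Premise 4, O(lower_boom ⊃ flag_dataset), contraposes to O(¬flag_dataset ⊃ ¬lower_boom); with O(¬flag_dataset) we get O(¬lower_boom).
Premise 9 is O(¬lower_boom ⊃ ¬grant_access); since O(¬lower_boom), deontic closure gives O(¬grant_access).
Premise 1, O(dim_lights ⊃ grant_access), contraposes to O(¬grant_access ⊃ ¬dim_lights); with O(¬grant_access) we get O(¬dim_lights).
So O(¬dim_lights) holds, i.e. dim_lights is forbidden. None of the other listed options is forbidden under the premises.

dim_lights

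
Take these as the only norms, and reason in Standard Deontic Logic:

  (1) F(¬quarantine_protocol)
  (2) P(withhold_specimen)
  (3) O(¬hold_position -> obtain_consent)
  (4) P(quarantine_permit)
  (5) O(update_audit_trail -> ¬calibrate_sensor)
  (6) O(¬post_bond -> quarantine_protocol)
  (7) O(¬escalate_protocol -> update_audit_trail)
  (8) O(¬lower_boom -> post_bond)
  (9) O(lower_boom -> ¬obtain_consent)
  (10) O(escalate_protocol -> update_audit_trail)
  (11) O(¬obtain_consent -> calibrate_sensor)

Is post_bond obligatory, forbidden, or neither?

Premises 10 and 7 are O(escalate_protocol -> update_audit_trail) and O(¬escalate_protocol -> update_audit_trail); every ideal world satisfies escalate_protocol or ¬escalate_protocol, so in either case update_audit_trail holds — hence O(update_audit_trail).
Applying K to premise 5 (O(update_audit_trail -> ¬calibrate_sensor)) and O(update_audit_trail) yields O(¬calibrate_sensor).
Premise 11 is O(¬obtain_consent -> calibrate_sensor); contrapositively O(¬calibrate_sensor -> obtain_consent). Since O(¬calibrate_sensor) holds, K gives O(obtain_consent).
Premise 9 is O(lower_boom -> ¬obtain_consent); contrapositively O(obtain_consent -> ¬lower_boom). Since O(obtain_consent) holds, K gives O(¬lower_boom).
With premise 8, O(¬lower_boom -> post_bond), the K-axiom yields O(post_bond).
Premises 1, 2, 3, 4, 6 do not contribute to this derivation.
Hence post_bond is obligatory.

Obligatory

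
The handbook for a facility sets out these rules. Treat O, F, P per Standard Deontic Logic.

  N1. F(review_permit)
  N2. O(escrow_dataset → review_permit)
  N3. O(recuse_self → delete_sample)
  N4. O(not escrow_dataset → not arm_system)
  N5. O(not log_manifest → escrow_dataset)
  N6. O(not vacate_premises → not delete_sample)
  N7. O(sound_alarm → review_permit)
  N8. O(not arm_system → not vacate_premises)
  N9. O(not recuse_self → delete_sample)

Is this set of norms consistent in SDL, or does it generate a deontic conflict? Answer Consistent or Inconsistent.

By case analysis on recuse_self: premise 3 gives O(recuse_self → delete_sample) and premise 9 gives O(not recuse_self → delete_sample), so O(delete_sample) either way.
Premise 6, O(not vacate_premises → not delete_sample), contraposes to O(delete_sample → vacate_premises); with O(delete_sample) we get O(vacate_premises).
The contrapositive of premise 8 (O(not arm_system → not vacate_premises)) is O(vacate_premises → arm_system), and O(vacate_premises) is already established, so O(arm_system).
The contrapositive of premise 4 (O(not escrow_dataset → not arm_system)) is O(arm_system → escrow_dataset), and O(arm_system) is already established, so O(escrow_dataset).
From O(escrow_dataset) and premise 2, O(escrow_dataset → review_permit), we obtain O(review_permit).
Yet premise 1 is F(review_permit), i.e. O(not review_permit).
We now have both O(review_permit) and O(not review_permit) — review_permit is simultaneously obligatory and forbidden, violating the D-axiom.

Inconsistent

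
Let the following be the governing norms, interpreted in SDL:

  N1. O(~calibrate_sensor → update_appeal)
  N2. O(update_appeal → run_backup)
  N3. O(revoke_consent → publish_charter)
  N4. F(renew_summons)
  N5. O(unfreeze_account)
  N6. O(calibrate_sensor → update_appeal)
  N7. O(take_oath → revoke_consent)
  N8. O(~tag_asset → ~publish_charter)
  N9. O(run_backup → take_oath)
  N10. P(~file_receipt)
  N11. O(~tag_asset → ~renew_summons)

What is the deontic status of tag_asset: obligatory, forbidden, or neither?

Obligatory

By case analysis on calibrate_sensor: premise 6 gives O(calibrate_sensor → update_appeal) and premise 1 gives O(~calibrate_sensor → update_appeal), so O(update_appeal) either way.
Premise 2 is O(update_appeal → run_backup); since O(update_appeal), deontic closure gives O(run_backup).
Premise 9 is O(run_backup → take_oath); since O(run_backup), deontic closure gives O(take_oath).
From O(take_oath) and premise 7, O(take_oath → revoke_consent), we obtain O(revoke_consent).
Applying K to premise 3 (O(revoke_consent → publish_charter)) and O(revoke_consent) yields O(publish_charter).
Premise 8 is O(~tag_asset → ~publish_charter); contrapositively O(publish_charter → tag_asset). Since O(publish_charter) holds, K gives O(tag_asset).
Premises 4, 5, 10, 11 do not contribute to this derivation.
Hence tag_asset is obligatory.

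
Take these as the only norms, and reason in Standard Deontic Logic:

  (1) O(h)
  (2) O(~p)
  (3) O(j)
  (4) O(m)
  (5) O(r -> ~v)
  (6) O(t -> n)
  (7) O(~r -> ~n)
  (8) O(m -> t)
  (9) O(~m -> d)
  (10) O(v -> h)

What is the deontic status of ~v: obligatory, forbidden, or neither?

Premise 4 gives O(m).
Premise 8 is O(m -> t); since O(m), deontic closure gives O(t).
Applying K to premise 6 (O(t -> n)) and O(t) yields O(n).
The contrapositive of premise 7 (O(~r -> ~n)) is O(n -> r), and O(n) is already established, so O(r).
With premise 5, O(r -> ~v), the K-axiom yields O(~v).
Premises 1, 2, 3, 9, 10 do not contribute to this derivation.
Hence ~v is obligatory.

Obligatory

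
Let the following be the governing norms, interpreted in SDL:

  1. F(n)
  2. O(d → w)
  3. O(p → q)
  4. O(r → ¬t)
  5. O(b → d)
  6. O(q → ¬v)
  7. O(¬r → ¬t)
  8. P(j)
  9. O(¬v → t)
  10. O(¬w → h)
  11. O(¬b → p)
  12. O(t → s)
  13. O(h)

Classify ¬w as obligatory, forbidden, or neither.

By case analysis on r: premise 4 gives O(r → ¬t) and premise 7 gives O(¬r → ¬t), so O(¬t) either way.
Premise 9, O(¬v → t), contraposes to O(¬t → v); with O(¬t) we get O(v).
Premise 6 is O(q → ¬v); contrapositively O(v → ¬q). Since O(v) holds, K gives O(¬q).
Premise 3 is O(p → q); contrapositively O(¬q → ¬p). Since O(¬q) holds, K gives O(¬p).
Premise 11, O(¬b → p), contraposes to O(¬p → b); with O(¬p) we get O(b).
From O(b) and premise 5, O(b → d), we obtain O(d).
Premise 2 is O(d → w); since O(d), deontic closure gives O(w).
Premises 1, 8, 10, 12, 13 do not contribute to this derivation.
Thus O(w), which is F(¬w): ¬w is forbidden.

Forbidden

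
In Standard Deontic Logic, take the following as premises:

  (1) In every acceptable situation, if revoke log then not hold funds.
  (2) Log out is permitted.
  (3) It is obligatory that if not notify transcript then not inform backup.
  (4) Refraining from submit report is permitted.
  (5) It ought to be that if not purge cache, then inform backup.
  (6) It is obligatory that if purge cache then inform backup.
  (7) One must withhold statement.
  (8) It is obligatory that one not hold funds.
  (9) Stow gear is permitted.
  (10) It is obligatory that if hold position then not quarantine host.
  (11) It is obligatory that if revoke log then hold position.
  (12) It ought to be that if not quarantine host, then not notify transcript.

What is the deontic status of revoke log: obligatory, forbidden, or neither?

Premises 6 and 5 are O(purge_cache → inform_backup) and O(¬purge_cache → inform_backup); every ideal world satisfies purge_cache or ¬purge_cache, so in either case inform_backup holds — hence O(inform_backup).
The contrapositive of premise 3 (O(¬notify_transcript → ¬inform_backup)) is O(inform_backup → notify_transcript), and O(inform_backup) is already established, so O(notify_transcript).
Premise 12, O(¬quarantine_host → ¬notify_transcript), contraposes to O(notify_transcript → quarantine_host); with O(notify_transcript) we get O(quarantine_host).
Premise 10 is O(hold_position → ¬quarantine_host); contrapositively O(quarantine_host → ¬hold_position). Since O(quarantine_host) holds, K gives O(¬hold_position).
The contrapositive of premise 11 (O(revoke_log → hold_position)) is O(¬hold_position → ¬revoke_log), and O(¬hold_position) is already established, so O(¬revoke_log).
Premises 1, 2, 4, 7, 8, 9 do not contribute to this derivation.
Thus O(¬revoke_log), which is F(revoke_log): revoke_log is forbidden.

Forbidden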